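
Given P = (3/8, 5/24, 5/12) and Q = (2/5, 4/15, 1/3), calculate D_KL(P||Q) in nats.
0.0173 nats

KL divergence: D_KL(P||Q) = Σ p(x) log(p(x)/q(x))

Computing term by term:
  x=0: 3/8 × log_e[(3/8)/(2/5)] = 3/8 × -0.0645 = -0.0242
  x=1: 5/24 × log_e[(5/24)/(4/15)] = 5/24 × -0.2469 = -0.0514
  x=2: 5/12 × log_e[(5/12)/(1/3)] = 5/12 × 0.2231 = 0.0930

D_KL(P||Q) = 0.0173 nats

Note: KL divergence is always non-negative and equals 0 iff P = Q.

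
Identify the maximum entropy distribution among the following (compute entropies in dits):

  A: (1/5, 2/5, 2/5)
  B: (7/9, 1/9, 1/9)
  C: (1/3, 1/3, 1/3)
C

For a discrete distribution over n outcomes, entropy is maximized by the uniform distribution.

Computing entropies:
H(A) = 0.4581 dits
H(B) = 0.2969 dits
H(C) = 0.4771 dits

The uniform distribution (where all probabilities equal 1/3) achieves the maximum entropy of log_10(3) = 0.4771 dits.

Distribution C has the highest entropy.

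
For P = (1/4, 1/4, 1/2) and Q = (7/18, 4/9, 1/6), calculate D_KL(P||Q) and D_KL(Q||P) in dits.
D_KL(P||Q) = 0.1281, D_KL(Q||P) = 0.1062

KL divergence is not symmetric: D_KL(P||Q) ≠ D_KL(Q||P) in general.

D_KL(P||Q) = 0.1281 dits
D_KL(Q||P) = 0.1062 dits

No, they are not equal!

This asymmetry is why KL divergence is not a true distance metric.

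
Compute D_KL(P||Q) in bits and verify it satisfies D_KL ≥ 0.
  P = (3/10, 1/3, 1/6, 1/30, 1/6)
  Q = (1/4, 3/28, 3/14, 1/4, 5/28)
0.4508 bits

KL divergence satisfies the Gibbs inequality: D_KL(P||Q) ≥ 0 for all distributions P, Q.

D_KL(P||Q) = Σ p(x) log(p(x)/q(x))
Term by term:
  x=0: 3/10 × log_2[(3/10)/(1/4)] = 0.0789
  x=1: 1/3 × log_2[(1/3)/(3/28)] = 0.5458
  x=2: 1/6 × log_2[(1/6)/(3/14)] = -0.0604
  x=3: 1/30 × log_2[(1/30)/(1/4)] = -0.0969
  x=4: 1/6 × log_2[(1/6)/(5/28)] = -0.0166
D_KL(P||Q) = 0.4508 bits

D_KL(P||Q) = 0.4508 ≥ 0 ✓

This non-negativity is a fundamental property: relative entropy cannot be negative because it measures how different Q is from P.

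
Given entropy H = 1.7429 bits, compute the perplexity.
3.3471

Perplexity is 2^H (or exp(H) for natural log).

H = 1.7429 bits
Perplexity = 2^1.7429 = 3.3471

Interpretation: The model's uncertainty is equivalent to choosing uniformly among 3.3 options.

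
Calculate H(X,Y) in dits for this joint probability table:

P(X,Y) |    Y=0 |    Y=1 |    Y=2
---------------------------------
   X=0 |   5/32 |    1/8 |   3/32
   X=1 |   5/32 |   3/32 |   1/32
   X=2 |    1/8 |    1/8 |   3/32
0.9268 dits

Joint entropy is H(X,Y) = -Σ_{x,y} p(x,y) log p(x,y).

Summing over all non-zero entries:
H(X,Y) = -[5/32·log_10(5/32) + 1/8·log_10(1/8) + 3/32·log_10(3/32) + 5/32·log_10(5/32) + 3/32·log_10(3/32) + 1/32·log_10(1/32) + 1/8·log_10(1/8) + 1/8·log_10(1/8) + 3/32·log_10(3/32)]
H(X,Y) = 0.9268 dits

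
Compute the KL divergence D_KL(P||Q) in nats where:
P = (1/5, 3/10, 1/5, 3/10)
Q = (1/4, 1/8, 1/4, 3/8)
0.1064 nats

KL divergence: D_KL(P||Q) = Σ p(x) log(p(x)/q(x))

Computing term by term:
  x=0: 1/5 × log_e[(1/5)/(1/4)] = 1/5 × -0.2231 = -0.0446
  x=1: 3/10 × log_e[(3/10)/(1/8)] = 3/10 × 0.8755 = 0.2626
  x=2: 1/5 × log_e[(1/5)/(1/4)] = 1/5 × -0.2231 = -0.0446
  x=3: 3/10 × log_e[(3/10)/(3/8)] = 3/10 × -0.2231 = -0.0669

D_KL(P||Q) = 0.1064 nats

Note: KL divergence is always non-negative and equals 0 iff P = Q.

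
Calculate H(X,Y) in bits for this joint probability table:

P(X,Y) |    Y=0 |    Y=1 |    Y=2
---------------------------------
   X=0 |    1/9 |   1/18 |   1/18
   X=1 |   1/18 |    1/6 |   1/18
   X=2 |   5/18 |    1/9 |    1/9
2.9275 bits

Joint entropy is H(X,Y) = -Σ_{x,y} p(x,y) log p(x,y).

Summing over all non-zero entries:
H(X,Y) = -[1/9·log_2(1/9) + 1/18·log_2(1/18) + 1/18·log_2(1/18) + 1/18·log_2(1/18) + 1/6·log_2(1/6) + 1/18·log_2(1/18) + 5/18·log_2(5/18) + 1/9·log_2(1/9) + 1/9·log_2(1/9)]
H(X,Y) = 2.9275 bits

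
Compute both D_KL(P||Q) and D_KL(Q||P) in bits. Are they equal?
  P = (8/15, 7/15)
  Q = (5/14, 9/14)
D_KL(P||Q) = 0.0929, D_KL(Q||P) = 0.0904

KL divergence is not symmetric: D_KL(P||Q) ≠ D_KL(Q||P) in general.

D_KL(P||Q) = 0.0929 bits
D_KL(Q||P) = 0.0904 bits

No, they are not equal!

This asymmetry is why KL divergence is not a true distance metric.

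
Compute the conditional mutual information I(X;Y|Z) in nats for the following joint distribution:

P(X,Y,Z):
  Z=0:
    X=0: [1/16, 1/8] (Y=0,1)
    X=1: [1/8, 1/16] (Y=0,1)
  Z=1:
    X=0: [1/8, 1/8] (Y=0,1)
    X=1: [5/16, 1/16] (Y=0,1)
0.0608 nats

Conditional mutual information: I(X;Y|Z) = H(X|Z) + H(Y|Z) - H(X,Y|Z)

H(Z) = 0.6616
H(X,Z) = 1.3421 → H(X|Z) = 0.6806
H(Y,Z) = 1.3033 → H(Y|Z) = 0.6417
H(X,Y,Z) = 1.9231 → H(X,Y|Z) = 1.2615

I(X;Y|Z) = 0.6806 + 0.6417 - 1.2615 = 0.0608 nats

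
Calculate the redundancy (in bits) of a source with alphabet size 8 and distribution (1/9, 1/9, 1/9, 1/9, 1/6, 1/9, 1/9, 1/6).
0.0251 bits

Redundancy measures how far a source is from maximum entropy:
R = H_max - H(X)

Maximum entropy for 8 symbols: H_max = log_2(8) = 3.0000 bits
Actual entropy: H(X) = 2.9749 bits
Redundancy: R = 3.0000 - 2.9749 = 0.0251 bits

This redundancy represents potential for compression: the source could be compressed by 0.0251 bits per symbol.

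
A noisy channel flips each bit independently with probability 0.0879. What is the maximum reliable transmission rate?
0.5706 bits

For a binary symmetric channel (BSC) with error probability p:
Capacity C = 1 - H(p) bits per symbol

where H(p) = -p log₂(p) - (1-p) log₂(1-p) is the binary entropy function.

H(0.0879) = 0.4294 bits
C = 1 - 0.4294 = 0.5706 bits per symbol

This means we can reliably transmit up to 0.5706 bits of information per channel use.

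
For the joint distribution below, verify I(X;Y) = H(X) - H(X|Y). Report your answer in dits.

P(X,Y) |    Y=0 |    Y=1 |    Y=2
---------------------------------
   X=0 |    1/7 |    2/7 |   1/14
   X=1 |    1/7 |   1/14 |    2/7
I(X;Y) = 0.0598 dits

Mutual information has multiple equivalent forms:
- I(X;Y) = H(X) - H(X|Y)
- I(X;Y) = H(Y) - H(Y|X)
- I(X;Y) = H(X) + H(Y) - H(X,Y)

Computing all quantities:
H(X) = 0.3010, H(Y) = 0.4748, H(X,Y) = 0.7161
H(X|Y) = 0.2412, H(Y|X) = 0.4151

Verification:
H(X) - H(X|Y) = 0.3010 - 0.2412 = 0.0598
H(Y) - H(Y|X) = 0.4748 - 0.4151 = 0.0598
H(X) + H(Y) - H(X,Y) = 0.3010 + 0.4748 - 0.7161 = 0.0598

All forms give I(X;Y) = 0.0598 dits. ✓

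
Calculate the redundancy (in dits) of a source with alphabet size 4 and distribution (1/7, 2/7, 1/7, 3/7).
0.0475 dits

Redundancy measures how far a source is from maximum entropy:
R = H_max - H(X)

Maximum entropy for 4 symbols: H_max = log_10(4) = 0.6021 dits
Actual entropy: H(X) = 0.5546 dits
Redundancy: R = 0.6021 - 0.5546 = 0.0475 dits

This redundancy represents potential for compression: the source could be compressed by 0.0475 dits per symbol.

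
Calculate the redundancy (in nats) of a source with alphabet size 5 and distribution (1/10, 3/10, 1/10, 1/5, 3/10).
0.1046 nats

Redundancy measures how far a source is from maximum entropy:
R = H_max - H(X)

Maximum entropy for 5 symbols: H_max = log_e(5) = 1.6094 nats
Actual entropy: H(X) = 1.5048 nats
Redundancy: R = 1.6094 - 1.5048 = 0.1046 nats

This redundancy represents potential for compression: the source could be compressed by 0.1046 nats per symbol.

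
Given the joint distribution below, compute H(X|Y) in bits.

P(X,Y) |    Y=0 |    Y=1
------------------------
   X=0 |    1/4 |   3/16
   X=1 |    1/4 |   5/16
0.9772 bits

Using the chain rule: H(X|Y) = H(X,Y) - H(Y)

First, compute H(X,Y) = 1.9772 bits

Marginal P(Y) = (1/2, 1/2)
H(Y) = 1.0000 bits

H(X|Y) = H(X,Y) - H(Y) = 1.9772 - 1.0000 = 0.9772 bits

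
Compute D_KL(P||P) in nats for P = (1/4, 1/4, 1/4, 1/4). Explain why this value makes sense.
0.0000 nats

KL divergence satisfies the Gibbs inequality: D_KL(P||Q) ≥ 0 for all distributions P, Q.

D_KL(P||Q) = Σ p(x) log(p(x)/q(x))
Each term is p(x) × log_e(p(x)/p(x)) = p(x) × log_e(1) = 0, so the sum is 0.
D_KL(P||Q) = 0.0000 nats

When P = Q, the KL divergence is exactly 0, as there is no 'divergence' between identical distributions.

This non-negativity is a fundamental property: relative entropy cannot be negative because it measures how different Q is from P.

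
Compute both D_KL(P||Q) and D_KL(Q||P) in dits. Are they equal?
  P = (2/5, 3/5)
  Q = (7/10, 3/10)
D_KL(P||Q) = 0.0834, D_KL(Q||P) = 0.0798

KL divergence is not symmetric: D_KL(P||Q) ≠ D_KL(Q||P) in general.

D_KL(P||Q) = 0.0834 dits
D_KL(Q||P) = 0.0798 dits

No, they are not equal!

This asymmetry is why KL divergence is not a true distance metric.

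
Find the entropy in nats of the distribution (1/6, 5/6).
0.4506 nats

Shannon entropy is H(X) = -Σ p(x) log p(x).

For P = (1/6, 5/6):
H = -1/6 × log_e(1/6) -5/6 × log_e(5/6)
H = 0.4506 nats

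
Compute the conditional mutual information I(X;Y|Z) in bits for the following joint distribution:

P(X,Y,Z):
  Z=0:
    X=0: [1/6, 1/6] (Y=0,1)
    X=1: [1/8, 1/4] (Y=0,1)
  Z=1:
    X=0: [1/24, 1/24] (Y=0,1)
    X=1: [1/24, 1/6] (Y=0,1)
0.0327 bits

Conditional mutual information: I(X;Y|Z) = H(X|Z) + H(Y|Z) - H(X,Y|Z)

H(Z) = 0.8709
H(X,Z) = 1.8292 → H(X|Z) = 0.9583
H(Y,Z) = 1.8149 → H(Y|Z) = 0.9441
H(X,Y,Z) = 2.7406 → H(X,Y|Z) = 1.8697

I(X;Y|Z) = 0.9583 + 0.9441 - 1.8697 = 0.0327 bits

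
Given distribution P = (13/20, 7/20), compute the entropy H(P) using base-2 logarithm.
0.9341 bits

Shannon entropy is H(X) = -Σ p(x) log p(x).

For P = (13/20, 7/20):
H = -13/20 × log_2(13/20) -7/20 × log_2(7/20)
H = 0.9341 bits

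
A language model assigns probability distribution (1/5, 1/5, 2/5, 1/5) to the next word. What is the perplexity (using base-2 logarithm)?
3.7893

Perplexity is 2^H (or exp(H) for natural log).

First, H = -Σ p log p = 1.9219 bits
Perplexity = 2^1.9219 = 3.7893

Interpretation: The model's uncertainty is equivalent to choosing uniformly among 3.8 options.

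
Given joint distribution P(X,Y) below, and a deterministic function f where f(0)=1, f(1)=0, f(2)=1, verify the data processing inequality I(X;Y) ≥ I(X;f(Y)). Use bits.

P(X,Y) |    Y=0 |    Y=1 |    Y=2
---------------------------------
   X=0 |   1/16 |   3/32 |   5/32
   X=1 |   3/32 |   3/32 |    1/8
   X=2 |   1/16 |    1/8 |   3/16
I(X;Y) = 0.0141, I(X;f(Y)) = 0.0009, inequality holds: 0.0141 ≥ 0.0009

Data Processing Inequality: For any Markov chain X → Y → Z, we have I(X;Y) ≥ I(X;Z).

Here Z = f(Y) is a deterministic function of Y, forming X → Y → Z.

Original I(X;Y) = 0.0141 bits

After applying f:
P(X,Z) where Z=f(Y):
- P(X,Z=0) = P(X,Y=1)
- P(X,Z=1) = P(X,Y=0) + P(X,Y=2)

I(X;Z) = I(X;f(Y)) = 0.0009 bits

Verification: 0.0141 ≥ 0.0009 ✓

Information cannot be created by processing; the function f can only lose information about X.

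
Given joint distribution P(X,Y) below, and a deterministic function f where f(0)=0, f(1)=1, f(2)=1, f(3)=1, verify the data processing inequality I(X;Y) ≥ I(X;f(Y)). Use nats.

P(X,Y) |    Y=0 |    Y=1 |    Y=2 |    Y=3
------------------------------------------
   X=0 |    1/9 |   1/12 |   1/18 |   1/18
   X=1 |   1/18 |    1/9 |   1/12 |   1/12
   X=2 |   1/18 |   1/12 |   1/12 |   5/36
I(X;Y) = 0.0363, I(X;f(Y)) = 0.0242, inequality holds: 0.0363 ≥ 0.0242

Data Processing Inequality: For any Markov chain X → Y → Z, we have I(X;Y) ≥ I(X;Z).

Here Z = f(Y) is a deterministic function of Y, forming X → Y → Z.

Original I(X;Y) = 0.0363 nats

After applying f:
P(X,Z) where Z=f(Y):
- P(X,Z=0) = P(X,Y=0)
- P(X,Z=1) = P(X,Y=1) + P(X,Y=2) + P(X,Y=3)

I(X;Z) = I(X;f(Y)) = 0.0242 nats

Verification: 0.0363 ≥ 0.0242 ✓

Information cannot be created by processing; the function f can only lose information about X.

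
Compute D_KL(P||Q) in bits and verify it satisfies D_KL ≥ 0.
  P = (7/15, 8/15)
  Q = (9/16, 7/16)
0.0267 bits

KL divergence satisfies the Gibbs inequality: D_KL(P||Q) ≥ 0 for all distributions P, Q.

D_KL(P||Q) = Σ p(x) log(p(x)/q(x))
Term by term:
  x=0: 7/15 × log_2[(7/15)/(9/16)] = -0.1257
  x=1: 8/15 × log_2[(8/15)/(7/16)] = 0.1524
D_KL(P||Q) = 0.0267 bits

D_KL(P||Q) = 0.0267 ≥ 0 ✓

This non-negativity is a fundamental property: relative entropy cannot be negative because it measures how different Q is from P.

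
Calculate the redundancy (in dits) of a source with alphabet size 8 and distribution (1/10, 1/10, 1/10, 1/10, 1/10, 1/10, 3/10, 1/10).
0.0462 dits

Redundancy measures how far a source is from maximum entropy:
R = H_max - H(X)

Maximum entropy for 8 symbols: H_max = log_10(8) = 0.9031 dits
Actual entropy: H(X) = 0.8569 dits
Redundancy: R = 0.9031 - 0.8569 = 0.0462 dits

This redundancy represents potential for compression: the source could be compressed by 0.0462 dits per symbol.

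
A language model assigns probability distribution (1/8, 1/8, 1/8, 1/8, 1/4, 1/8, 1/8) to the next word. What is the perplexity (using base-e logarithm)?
6.7272

Perplexity is e^H (or exp(H) for natural log).

First, H = -Σ p log p = 1.9062 nats
Perplexity = e^1.9062 = 6.7272

Interpretation: The model's uncertainty is equivalent to choosing uniformly among 6.7 options.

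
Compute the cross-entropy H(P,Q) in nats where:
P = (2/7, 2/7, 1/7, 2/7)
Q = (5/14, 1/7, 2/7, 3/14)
1.4692 nats

Cross-entropy: H(P,Q) = -Σ p(x) log q(x)

Alternatively: H(P,Q) = H(P) + D_KL(P||Q)
H(P) = 1.3518 nats
D_KL(P||Q) = 0.1175 nats

H(P,Q) = 1.3518 + 0.1175 = 1.4692 nats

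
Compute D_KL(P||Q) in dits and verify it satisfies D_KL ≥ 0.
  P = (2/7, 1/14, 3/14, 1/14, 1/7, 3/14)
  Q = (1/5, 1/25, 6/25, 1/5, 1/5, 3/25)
0.0528 dits

KL divergence satisfies the Gibbs inequality: D_KL(P||Q) ≥ 0 for all distributions P, Q.

D_KL(P||Q) = Σ p(x) log(p(x)/q(x))
Term by term:
  x=0: 2/7 × log_10[(2/7)/(1/5)] = 0.0443
  x=1: 1/14 × log_10[(1/14)/(1/25)] = 0.0180
  x=2: 3/14 × log_10[(3/14)/(6/25)] = -0.0105
  x=3: 1/14 × log_10[(1/14)/(1/5)] = -0.0319
  x=4: 1/7 × log_10[(1/7)/(1/5)] = -0.0209
  x=5: 3/14 × log_10[(3/14)/(3/25)] = 0.0540
D_KL(P||Q) = 0.0528 dits

D_KL(P||Q) = 0.0528 ≥ 0 ✓

This non-negativity is a fundamental property: relative entropy cannot be negative because it measures how different Q is from P.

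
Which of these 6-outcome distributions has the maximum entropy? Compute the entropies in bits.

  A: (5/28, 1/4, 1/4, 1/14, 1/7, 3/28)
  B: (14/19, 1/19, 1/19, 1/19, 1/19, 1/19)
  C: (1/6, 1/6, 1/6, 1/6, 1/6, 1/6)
C

For a discrete distribution over n outcomes, entropy is maximized by the uniform distribution.

Computing entropies:
H(A) = 2.4621 bits
H(B) = 1.4425 bits
H(C) = 2.5850 bits

The uniform distribution (where all probabilities equal 1/6) achieves the maximum entropy of log_2(6) = 2.5850 bits.

Distribution C has the highest entropy.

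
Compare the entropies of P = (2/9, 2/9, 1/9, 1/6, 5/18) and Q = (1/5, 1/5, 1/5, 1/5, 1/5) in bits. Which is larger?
Q

Computing entropies in bits:
H(P) = 2.2608
H(Q) = 2.3219

Distribution Q has higher entropy.

Intuition: The distribution closer to uniform (more spread out) has higher entropy.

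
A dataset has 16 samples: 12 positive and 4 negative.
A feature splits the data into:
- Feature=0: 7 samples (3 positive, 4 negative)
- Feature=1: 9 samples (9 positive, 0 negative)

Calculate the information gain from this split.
0.3802 bits

Information Gain = H(Y) - H(Y|Feature)

Before split:
P(positive) = 12/16 = 0.7500
H(Y) = 0.8113 bits

After split:
Feature=0: H = 0.9852 bits (weight = 7/16)
Feature=1: H = 0.0000 bits (weight = 9/16)
H(Y|Feature) = (7/16)×0.9852 + (9/16)×0.0000 = 0.4310 bits

Information Gain = 0.8113 - 0.4310 = 0.3802 bits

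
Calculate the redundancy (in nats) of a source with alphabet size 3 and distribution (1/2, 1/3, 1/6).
0.0872 nats

Redundancy measures how far a source is from maximum entropy:
R = H_max - H(X)

Maximum entropy for 3 symbols: H_max = log_e(3) = 1.0986 nats
Actual entropy: H(X) = 1.0114 nats
Redundancy: R = 1.0986 - 1.0114 = 0.0872 nats

This redundancy represents potential for compression: the source could be compressed by 0.0872 nats per symbol.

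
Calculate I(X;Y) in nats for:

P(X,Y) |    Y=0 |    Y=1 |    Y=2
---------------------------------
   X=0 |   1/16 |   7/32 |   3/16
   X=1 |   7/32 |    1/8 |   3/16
0.0570 nats

Mutual information: I(X;Y) = H(X) + H(Y) - H(X,Y)

Marginals:
P(X) = (15/32, 17/32), H(X) = 0.6912 nats
P(Y) = (9/32, 11/32, 3/8), H(Y) = 1.0916 nats

Joint entropy: H(X,Y) = 1.7259 nats

I(X;Y) = 0.6912 + 1.0916 - 1.7259 = 0.0570 nats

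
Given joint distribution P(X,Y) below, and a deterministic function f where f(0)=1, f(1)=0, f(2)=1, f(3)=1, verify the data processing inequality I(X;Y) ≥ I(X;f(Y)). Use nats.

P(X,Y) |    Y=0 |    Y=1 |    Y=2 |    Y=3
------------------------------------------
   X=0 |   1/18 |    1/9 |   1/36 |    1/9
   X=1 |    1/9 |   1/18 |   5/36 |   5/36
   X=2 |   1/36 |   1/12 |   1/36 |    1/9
I(X;Y) = 0.0687, I(X;f(Y)) = 0.0355, inequality holds: 0.0687 ≥ 0.0355

Data Processing Inequality: For any Markov chain X → Y → Z, we have I(X;Y) ≥ I(X;Z).

Here Z = f(Y) is a deterministic function of Y, forming X → Y → Z.

Original I(X;Y) = 0.0687 nats

After applying f:
P(X,Z) where Z=f(Y):
- P(X,Z=0) = P(X,Y=1)
- P(X,Z=1) = P(X,Y=0) + P(X,Y=2) + P(X,Y=3)

I(X;Z) = I(X;f(Y)) = 0.0355 nats

Verification: 0.0687 ≥ 0.0355 ✓

Information cannot be created by processing; the function f can only lose information about X.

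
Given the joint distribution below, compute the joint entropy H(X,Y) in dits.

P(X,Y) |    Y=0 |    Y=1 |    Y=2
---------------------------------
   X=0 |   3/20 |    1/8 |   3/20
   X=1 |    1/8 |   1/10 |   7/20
0.7325 dits

Joint entropy is H(X,Y) = -Σ_{x,y} p(x,y) log p(x,y).

Summing over all non-zero entries:
H(X,Y) = -[3/20·log_10(3/20) + 1/8·log_10(1/8) + 3/20·log_10(3/20) + 1/8·log_10(1/8) + 1/10·log_10(1/10) + 7/20·log_10(7/20)]
H(X,Y) = 0.7325 dits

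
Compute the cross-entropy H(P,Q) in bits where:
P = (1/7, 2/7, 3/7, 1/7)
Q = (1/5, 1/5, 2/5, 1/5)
1.8934 bits

Cross-entropy: H(P,Q) = -Σ p(x) log q(x)

Alternatively: H(P,Q) = H(P) + D_KL(P||Q)
H(P) = 1.8424 bits
D_KL(P||Q) = 0.0510 bits

H(P,Q) = 1.8424 + 0.0510 = 1.8934 bits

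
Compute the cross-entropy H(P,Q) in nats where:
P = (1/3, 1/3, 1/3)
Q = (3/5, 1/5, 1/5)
1.2432 nats

Cross-entropy: H(P,Q) = -Σ p(x) log q(x)

Alternatively: H(P,Q) = H(P) + D_KL(P||Q)
H(P) = 1.0986 nats
D_KL(P||Q) = 0.1446 nats

H(P,Q) = 1.0986 + 0.1446 = 1.2432 nats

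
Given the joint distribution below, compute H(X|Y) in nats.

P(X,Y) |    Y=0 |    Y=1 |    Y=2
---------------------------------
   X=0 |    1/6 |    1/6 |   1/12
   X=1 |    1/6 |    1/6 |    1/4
0.6495 nats

Using the chain rule: H(X|Y) = H(X,Y) - H(Y)

First, compute H(X,Y) = 1.7482 nats

Marginal P(Y) = (1/3, 1/3, 1/3)
H(Y) = 1.0986 nats

H(X|Y) = H(X,Y) - H(Y) = 1.7482 - 1.0986 = 0.6495 nats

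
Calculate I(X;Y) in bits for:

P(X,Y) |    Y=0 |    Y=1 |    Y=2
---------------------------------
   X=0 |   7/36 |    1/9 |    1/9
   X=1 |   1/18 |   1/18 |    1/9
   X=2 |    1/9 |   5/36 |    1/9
0.0414 bits

Mutual information: I(X;Y) = H(X) + H(Y) - H(X,Y)

Marginals:
P(X) = (5/12, 2/9, 13/36), H(X) = 1.5391 bits
P(Y) = (13/36, 11/36, 1/3), H(Y) = 1.5816 bits

Joint entropy: H(X,Y) = 3.0793 bits

I(X;Y) = 1.5391 + 1.5816 - 3.0793 = 0.0414 bits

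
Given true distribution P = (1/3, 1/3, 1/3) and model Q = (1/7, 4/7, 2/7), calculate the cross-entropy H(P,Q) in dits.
0.5441 dits

Cross-entropy: H(P,Q) = -Σ p(x) log q(x)

Alternatively: H(P,Q) = H(P) + D_KL(P||Q)
H(P) = 0.4771 dits
D_KL(P||Q) = 0.0669 dits

H(P,Q) = 0.4771 + 0.0669 = 0.5441 dits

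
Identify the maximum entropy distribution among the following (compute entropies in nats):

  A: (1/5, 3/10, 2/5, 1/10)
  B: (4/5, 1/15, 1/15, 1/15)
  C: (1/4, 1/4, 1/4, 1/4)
C

For a discrete distribution over n outcomes, entropy is maximized by the uniform distribution.

Computing entropies:
H(A) = 1.2799 nats
H(B) = 0.7201 nats
H(C) = 1.3863 nats

The uniform distribution (where all probabilities equal 1/4) achieves the maximum entropy of log_e(4) = 1.3863 nats.

Distribution C has the highest entropy.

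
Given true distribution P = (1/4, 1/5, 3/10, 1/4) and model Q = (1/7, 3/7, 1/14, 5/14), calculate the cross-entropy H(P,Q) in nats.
1.7051 nats

Cross-entropy: H(P,Q) = -Σ p(x) log q(x)

Alternatively: H(P,Q) = H(P) + D_KL(P||Q)
H(P) = 1.3762 nats
D_KL(P||Q) = 0.3288 nats

H(P,Q) = 1.3762 + 0.3288 = 1.7051 nats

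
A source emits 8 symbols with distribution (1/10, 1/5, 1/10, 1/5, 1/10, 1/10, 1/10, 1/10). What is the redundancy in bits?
0.0781 bits

Redundancy measures how far a source is from maximum entropy:
R = H_max - H(X)

Maximum entropy for 8 symbols: H_max = log_2(8) = 3.0000 bits
Actual entropy: H(X) = 2.9219 bits
Redundancy: R = 3.0000 - 2.9219 = 0.0781 bits

This redundancy represents potential for compression: the source could be compressed by 0.0781 bits per symbol.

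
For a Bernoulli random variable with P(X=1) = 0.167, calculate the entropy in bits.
0.6508 bits

The binary entropy function is:
H(p) = -p log(p) - (1-p) log(1-p)

H(0.167) = -0.167 × log_2(0.167) - 0.833 × log_2(0.833)
H(0.167) = 0.6508 bits

Note: Binary entropy is maximized at p=0.5 (H=1 bit) and minimized at p=0 or p=1 (H=0).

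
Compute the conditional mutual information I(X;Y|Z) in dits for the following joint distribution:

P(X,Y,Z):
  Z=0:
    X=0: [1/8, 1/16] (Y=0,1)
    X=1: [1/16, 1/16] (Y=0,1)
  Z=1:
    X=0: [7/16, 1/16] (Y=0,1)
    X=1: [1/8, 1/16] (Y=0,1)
0.0098 dits

Conditional mutual information: I(X;Y|Z) = H(X|Z) + H(Y|Z) - H(X,Y|Z)

H(Z) = 0.2697
H(X,Z) = 0.5360 → H(X|Z) = 0.2663
H(Y,Z) = 0.5026 → H(Y|Z) = 0.2329
H(X,Y,Z) = 0.7591 → H(X,Y|Z) = 0.4894

I(X;Y|Z) = 0.2663 + 0.2329 - 0.4894 = 0.0098 dits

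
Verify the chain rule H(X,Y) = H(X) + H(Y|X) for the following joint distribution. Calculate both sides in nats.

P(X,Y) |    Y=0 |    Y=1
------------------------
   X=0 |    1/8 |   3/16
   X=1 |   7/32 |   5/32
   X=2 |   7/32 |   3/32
H(X,Y) = 1.7507, H(X) = 1.0948, H(Y|X) = 0.6559 (all in nats)

Chain rule: H(X,Y) = H(X) + H(Y|X)

Left side — joint entropy directly:
H(X,Y) = -Σ p(x,y) log p(x,y) = 1.7507 nats

Right side — compute H(Y|X) from the conditional distributions:
P(X) = (5/16, 3/8, 5/16), so H(X) = 1.0948 nats
H(Y|X) = Σ_x P(X=x) · H(Y|X=x):
  P(Y|X=0) = (2/5, 3/5), H(Y|X=0) = 0.6730, weight P(X=0) = 5/16
  P(Y|X=1) = (7/12, 5/12), H(Y|X=1) = 0.6792, weight P(X=1) = 3/8
  P(Y|X=2) = (7/10, 3/10), H(Y|X=2) = 0.6109, weight P(X=2) = 5/16
H(Y|X) = 0.6559 nats

H(X) + H(Y|X) = 1.0948 + 0.6559 = 1.7507 nats

Both sides equal 1.7507 nats. ✓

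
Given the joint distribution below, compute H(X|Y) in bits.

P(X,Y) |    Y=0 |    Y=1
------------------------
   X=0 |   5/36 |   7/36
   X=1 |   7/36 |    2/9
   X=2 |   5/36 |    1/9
1.5465 bits

Using the chain rule: H(X|Y) = H(X,Y) - H(Y)

First, compute H(X,Y) = 2.5443 bits

Marginal P(Y) = (17/36, 19/36)
H(Y) = 0.9978 bits

H(X|Y) = H(X,Y) - H(Y) = 2.5443 - 0.9978 = 1.5465 bits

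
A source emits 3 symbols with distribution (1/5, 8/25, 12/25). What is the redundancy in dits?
0.0260 dits

Redundancy measures how far a source is from maximum entropy:
R = H_max - H(X)

Maximum entropy for 3 symbols: H_max = log_10(3) = 0.4771 dits
Actual entropy: H(X) = 0.4512 dits
Redundancy: R = 0.4771 - 0.4512 = 0.0260 dits

This redundancy represents potential for compression: the source could be compressed by 0.0260 dits per symbol.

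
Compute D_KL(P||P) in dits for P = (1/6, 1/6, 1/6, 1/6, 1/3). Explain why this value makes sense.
0.0000 dits

KL divergence satisfies the Gibbs inequality: D_KL(P||Q) ≥ 0 for all distributions P, Q.

D_KL(P||Q) = Σ p(x) log(p(x)/q(x))
Each term is p(x) × log_10(p(x)/p(x)) = p(x) × log_10(1) = 0, so the sum is 0.
D_KL(P||Q) = 0.0000 dits

When P = Q, the KL divergence is exactly 0, as there is no 'divergence' between identical distributions.

This non-negativity is a fundamental property: relative entropy cannot be negative because it measures how different Q is from P.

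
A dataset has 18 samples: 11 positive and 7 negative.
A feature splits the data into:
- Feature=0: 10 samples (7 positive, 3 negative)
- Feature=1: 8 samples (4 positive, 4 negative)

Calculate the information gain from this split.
0.0300 bits

Information Gain = H(Y) - H(Y|Feature)

Before split:
P(positive) = 11/18 = 0.6111
H(Y) = 0.9641 bits

After split:
Feature=0: H = 0.8813 bits (weight = 10/18)
Feature=1: H = 1.0000 bits (weight = 8/18)
H(Y|Feature) = (10/18)×0.8813 + (8/18)×1.0000 = 0.9341 bits

Information Gain = 0.9641 - 0.9341 = 0.0300 bits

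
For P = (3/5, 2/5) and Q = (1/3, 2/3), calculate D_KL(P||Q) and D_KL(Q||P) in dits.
D_KL(P||Q) = 0.0644, D_KL(Q||P) = 0.0628

KL divergence is not symmetric: D_KL(P||Q) ≠ D_KL(Q||P) in general.

D_KL(P||Q) = 0.0644 dits
D_KL(Q||P) = 0.0628 dits

No, they are not equal!

This asymmetry is why KL divergence is not a true distance metric.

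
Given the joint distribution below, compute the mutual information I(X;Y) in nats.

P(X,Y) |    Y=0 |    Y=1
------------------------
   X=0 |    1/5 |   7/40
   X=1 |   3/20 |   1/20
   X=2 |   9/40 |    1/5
0.0164 nats

Mutual information: I(X;Y) = H(X) + H(Y) - H(X,Y)

Marginals:
P(X) = (3/8, 1/5, 17/40), H(X) = 1.0534 nats
P(Y) = (23/40, 17/40), H(Y) = 0.6819 nats

Joint entropy: H(X,Y) = 1.7188 nats

I(X;Y) = 1.0534 + 0.6819 - 1.7188 = 0.0164 nats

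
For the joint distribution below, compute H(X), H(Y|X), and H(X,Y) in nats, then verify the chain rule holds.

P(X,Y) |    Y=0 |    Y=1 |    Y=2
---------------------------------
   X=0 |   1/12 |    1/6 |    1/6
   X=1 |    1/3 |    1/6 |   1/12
H(X,Y) = 1.6762, H(X) = 0.6792, H(Y|X) = 0.9970 (all in nats)

Chain rule: H(X,Y) = H(X) + H(Y|X)

Left side — joint entropy directly:
H(X,Y) = -Σ p(x,y) log p(x,y) = 1.6762 nats

Right side — compute H(Y|X) from the conditional distributions:
P(X) = (5/12, 7/12), so H(X) = 0.6792 nats
H(Y|X) = Σ_x P(X=x) · H(Y|X=x):
  P(Y|X=0) = (1/5, 2/5, 2/5), H(Y|X=0) = 1.0549, weight P(X=0) = 5/12
  P(Y|X=1) = (4/7, 2/7, 1/7), H(Y|X=1) = 0.9557, weight P(X=1) = 7/12
H(Y|X) = 0.9970 nats

H(X) + H(Y|X) = 0.6792 + 0.9970 = 1.6762 nats

Both sides equal 1.6762 nats. ✓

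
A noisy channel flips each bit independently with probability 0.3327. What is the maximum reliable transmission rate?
0.0823 bits

For a binary symmetric channel (BSC) with error probability p:
Capacity C = 1 - H(p) bits per symbol

where H(p) = -p log₂(p) - (1-p) log₂(1-p) is the binary entropy function.

H(0.3327) = 0.9177 bits
C = 1 - 0.9177 = 0.0823 bits per symbol

This means we can reliably transmit up to 0.0823 bits of information per channel use.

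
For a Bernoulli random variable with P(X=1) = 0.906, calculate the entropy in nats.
0.3117 nats

The binary entropy function is:
H(p) = -p log(p) - (1-p) log(1-p)

H(0.906) = -0.906 × log_e(0.906) - 0.094 × log_e(0.094)
H(0.906) = 0.3117 nats

Note: Binary entropy is maximized at p=0.5 (H=1 bit) and minimized at p=0 or p=1 (H=0).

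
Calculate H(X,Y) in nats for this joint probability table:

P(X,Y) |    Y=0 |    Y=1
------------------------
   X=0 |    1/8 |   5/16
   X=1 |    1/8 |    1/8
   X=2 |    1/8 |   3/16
1.7171 nats

Joint entropy is H(X,Y) = -Σ_{x,y} p(x,y) log p(x,y).

Summing over all non-zero entries:
H(X,Y) = -[1/8·log_e(1/8) + 5/16·log_e(5/16) + 1/8·log_e(1/8) + 1/8·log_e(1/8) + 1/8·log_e(1/8) + 3/16·log_e(3/16)]
H(X,Y) = 1.7171 nats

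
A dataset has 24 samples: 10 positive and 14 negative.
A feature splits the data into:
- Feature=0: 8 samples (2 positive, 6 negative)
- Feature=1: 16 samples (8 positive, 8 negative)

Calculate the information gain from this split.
0.0428 bits

Information Gain = H(Y) - H(Y|Feature)

Before split:
P(positive) = 10/24 = 0.4167
H(Y) = 0.9799 bits

After split:
Feature=0: H = 0.8113 bits (weight = 8/24)
Feature=1: H = 1.0000 bits (weight = 16/24)
H(Y|Feature) = (8/24)×0.8113 + (16/24)×1.0000 = 0.9371 bits

Information Gain = 0.9799 - 0.9371 = 0.0428 bits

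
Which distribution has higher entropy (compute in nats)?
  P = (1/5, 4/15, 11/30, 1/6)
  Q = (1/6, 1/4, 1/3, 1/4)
Q

Computing entropies in nats:
H(P) = 1.3409
H(Q) = 1.3580

Distribution Q has higher entropy.

Intuition: The distribution closer to uniform (more spread out) has higher entropy.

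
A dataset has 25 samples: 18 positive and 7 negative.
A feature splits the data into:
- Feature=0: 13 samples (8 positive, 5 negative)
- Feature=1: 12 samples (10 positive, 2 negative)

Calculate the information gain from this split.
0.0436 bits

Information Gain = H(Y) - H(Y|Feature)

Before split:
P(positive) = 18/25 = 0.7200
H(Y) = 0.8555 bits

After split:
Feature=0: H = 0.9612 bits (weight = 13/25)
Feature=1: H = 0.6500 bits (weight = 12/25)
H(Y|Feature) = (13/25)×0.9612 + (12/25)×0.6500 = 0.8119 bits

Information Gain = 0.8555 - 0.8119 = 0.0436 bits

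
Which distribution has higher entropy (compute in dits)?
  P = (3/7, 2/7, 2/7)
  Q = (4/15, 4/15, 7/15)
P

Computing entropies in dits:
H(P) = 0.4686
H(Q) = 0.4606

Distribution P has higher entropy.

Intuition: The distribution closer to uniform (more spread out) has higher entropy.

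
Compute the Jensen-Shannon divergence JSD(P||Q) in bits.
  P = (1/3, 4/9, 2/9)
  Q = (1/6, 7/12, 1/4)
0.0278 bits

Jensen-Shannon divergence is:
JSD(P||Q) = 0.5 × D_KL(P||M) + 0.5 × D_KL(Q||M)
where M = 0.5 × (P + Q) is the mixture distribution.

M = 0.5 × (1/3, 4/9, 2/9) + 0.5 × (1/6, 7/12, 1/4) = (1/4, 0.513889, 0.236111)

D_KL(P||M) = 0.0258 bits
D_KL(Q||M) = 0.0298 bits

JSD(P||Q) = 0.5 × 0.0258 + 0.5 × 0.0298 = 0.0278 bits

Unlike KL divergence, JSD is symmetric and bounded: 0 ≤ JSD ≤ log(2).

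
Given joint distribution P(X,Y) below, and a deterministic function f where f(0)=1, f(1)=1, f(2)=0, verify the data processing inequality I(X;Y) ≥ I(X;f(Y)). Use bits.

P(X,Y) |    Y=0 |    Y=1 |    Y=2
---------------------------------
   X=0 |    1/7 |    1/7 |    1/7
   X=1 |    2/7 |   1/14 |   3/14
I(X;Y) = 0.0481, I(X;f(Y)) = 0.0013, inequality holds: 0.0481 ≥ 0.0013

Data Processing Inequality: For any Markov chain X → Y → Z, we have I(X;Y) ≥ I(X;Z).

Here Z = f(Y) is a deterministic function of Y, forming X → Y → Z.

Original I(X;Y) = 0.0481 bits

After applying f:
P(X,Z) where Z=f(Y):
- P(X,Z=0) = P(X,Y=2)
- P(X,Z=1) = P(X,Y=0) + P(X,Y=1)

I(X;Z) = I(X;f(Y)) = 0.0013 bits

Verification: 0.0481 ≥ 0.0013 ✓

Information cannot be created by processing; the function f can only lose information about X.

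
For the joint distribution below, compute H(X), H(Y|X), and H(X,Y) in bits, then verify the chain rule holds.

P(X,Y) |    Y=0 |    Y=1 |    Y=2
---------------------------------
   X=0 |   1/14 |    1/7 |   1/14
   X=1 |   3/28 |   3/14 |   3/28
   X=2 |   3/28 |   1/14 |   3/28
H(X,Y) = 3.0742, H(X) = 1.5567, H(Y|X) = 1.5175 (all in bits)

Chain rule: H(X,Y) = H(X) + H(Y|X)

Left side — joint entropy directly:
H(X,Y) = -Σ p(x,y) log p(x,y) = 3.0742 bits

Right side — compute H(Y|X) from the conditional distributions:
P(X) = (2/7, 3/7, 2/7), so H(X) = 1.5567 bits
H(Y|X) = Σ_x P(X=x) · H(Y|X=x):
  P(Y|X=0) = (1/4, 1/2, 1/4), H(Y|X=0) = 1.5000, weight P(X=0) = 2/7
  P(Y|X=1) = (1/4, 1/2, 1/4), H(Y|X=1) = 1.5000, weight P(X=1) = 3/7
  P(Y|X=2) = (3/8, 1/4, 3/8), H(Y|X=2) = 1.5613, weight P(X=2) = 2/7
H(Y|X) = 1.5175 bits

H(X) + H(Y|X) = 1.5567 + 1.5175 = 3.0742 bits

Both sides equal 3.0742 bits. ✓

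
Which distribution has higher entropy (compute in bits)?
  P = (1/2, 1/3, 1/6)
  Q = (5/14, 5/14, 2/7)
Q

Computing entropies in bits:
H(P) = 1.4591
H(Q) = 1.5774

Distribution Q has higher entropy.

Intuition: The distribution closer to uniform (more spread out) has higher entropy.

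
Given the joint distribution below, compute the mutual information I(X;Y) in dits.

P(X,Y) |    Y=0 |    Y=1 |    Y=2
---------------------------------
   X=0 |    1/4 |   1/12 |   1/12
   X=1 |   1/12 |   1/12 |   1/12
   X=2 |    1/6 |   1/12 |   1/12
0.0098 dits

Mutual information: I(X;Y) = H(X) + H(Y) - H(X,Y)

Marginals:
P(X) = (5/12, 1/4, 1/3), H(X) = 0.4680 dits
P(Y) = (1/2, 1/4, 1/4), H(Y) = 0.4515 dits

Joint entropy: H(X,Y) = 0.9097 dits

I(X;Y) = 0.4680 + 0.4515 - 0.9097 = 0.0098 dits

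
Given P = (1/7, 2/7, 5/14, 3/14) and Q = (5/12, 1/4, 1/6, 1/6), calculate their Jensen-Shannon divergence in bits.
0.0790 bits

Jensen-Shannon divergence is:
JSD(P||Q) = 0.5 × D_KL(P||M) + 0.5 × D_KL(Q||M)
where M = 0.5 × (P + Q) is the mixture distribution.

M = 0.5 × (1/7, 2/7, 5/14, 3/14) + 0.5 × (5/12, 1/4, 1/6, 1/6) = (0.279762, 0.267857, 0.261905, 4/21)

D_KL(P||M) = 0.0843 bits
D_KL(Q||M) = 0.0738 bits

JSD(P||Q) = 0.5 × 0.0843 + 0.5 × 0.0738 = 0.0790 bits

Unlike KL divergence, JSD is symmetric and bounded: 0 ≤ JSD ≤ log(2).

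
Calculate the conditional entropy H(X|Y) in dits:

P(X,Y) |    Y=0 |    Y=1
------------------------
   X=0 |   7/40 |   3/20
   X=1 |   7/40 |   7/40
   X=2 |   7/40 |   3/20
0.4766 dits

Using the chain rule: H(X|Y) = H(X,Y) - H(Y)

First, compute H(X,Y) = 0.7770 dits

Marginal P(Y) = (21/40, 19/40)
H(Y) = 0.3005 dits

H(X|Y) = H(X,Y) - H(Y) = 0.7770 - 0.3005 = 0.4766 dits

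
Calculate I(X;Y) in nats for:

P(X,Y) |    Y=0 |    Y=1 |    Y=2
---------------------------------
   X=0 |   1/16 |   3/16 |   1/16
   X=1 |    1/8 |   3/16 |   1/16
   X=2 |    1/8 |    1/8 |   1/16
0.0180 nats

Mutual information: I(X;Y) = H(X) + H(Y) - H(X,Y)

Marginals:
P(X) = (5/16, 3/8, 5/16), H(X) = 1.0948 nats
P(Y) = (5/16, 1/2, 3/16), H(Y) = 1.0239 nats

Joint entropy: H(X,Y) = 2.1007 nats

I(X;Y) = 1.0948 + 1.0239 - 2.1007 = 0.0180 nats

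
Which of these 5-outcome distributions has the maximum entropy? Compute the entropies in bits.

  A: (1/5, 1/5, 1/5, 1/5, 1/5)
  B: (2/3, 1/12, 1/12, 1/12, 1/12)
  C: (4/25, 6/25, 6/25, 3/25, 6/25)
A

For a discrete distribution over n outcomes, entropy is maximized by the uniform distribution.

Computing entropies:
H(A) = 2.3219 bits
H(B) = 1.5850 bits
H(C) = 2.2725 bits

The uniform distribution (where all probabilities equal 1/5) achieves the maximum entropy of log_2(5) = 2.3219 bits.

Distribution A has the highest entropy.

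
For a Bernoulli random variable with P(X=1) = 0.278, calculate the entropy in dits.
0.2567 dits

The binary entropy function is:
H(p) = -p log(p) - (1-p) log(1-p)

H(0.278) = -0.278 × log_10(0.278) - 0.722 × log_10(0.722)
H(0.278) = 0.2567 dits

Note: Binary entropy is maximized at p=0.5 (H=1 bit) and minimized at p=0 or p=1 (H=0).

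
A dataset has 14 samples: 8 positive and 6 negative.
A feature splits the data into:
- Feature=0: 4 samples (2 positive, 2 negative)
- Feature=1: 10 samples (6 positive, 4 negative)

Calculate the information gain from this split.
0.0060 bits

Information Gain = H(Y) - H(Y|Feature)

Before split:
P(positive) = 8/14 = 0.5714
H(Y) = 0.9852 bits

After split:
Feature=0: H = 1.0000 bits (weight = 4/14)
Feature=1: H = 0.9710 bits (weight = 10/14)
H(Y|Feature) = (4/14)×1.0000 + (10/14)×0.9710 = 0.9793 bits

Information Gain = 0.9852 - 0.9793 = 0.0060 bits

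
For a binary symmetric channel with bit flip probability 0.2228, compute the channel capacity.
0.2348 bits

For a binary symmetric channel (BSC) with error probability p:
Capacity C = 1 - H(p) bits per symbol

where H(p) = -p log₂(p) - (1-p) log₂(1-p) is the binary entropy function.

H(0.2228) = 0.7652 bits
C = 1 - 0.7652 = 0.2348 bits per symbol

This means we can reliably transmit up to 0.2348 bits of information per channel use.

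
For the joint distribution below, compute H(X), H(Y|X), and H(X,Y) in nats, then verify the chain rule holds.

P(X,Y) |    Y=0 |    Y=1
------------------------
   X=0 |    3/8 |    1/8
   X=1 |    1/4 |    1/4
H(X,Y) = 1.3209, H(X) = 0.6931, H(Y|X) = 0.6277 (all in nats)

Chain rule: H(X,Y) = H(X) + H(Y|X)

Left side — joint entropy directly:
H(X,Y) = -Σ p(x,y) log p(x,y) = 1.3209 nats

Right side — compute H(Y|X) from the conditional distributions:
P(X) = (1/2, 1/2), so H(X) = 0.6931 nats
H(Y|X) = Σ_x P(X=x) · H(Y|X=x):
  P(Y|X=0) = (3/4, 1/4), H(Y|X=0) = 0.5623, weight P(X=0) = 1/2
  P(Y|X=1) = (1/2, 1/2), H(Y|X=1) = 0.6931, weight P(X=1) = 1/2
H(Y|X) = 0.6277 nats

H(X) + H(Y|X) = 0.6931 + 0.6277 = 1.3209 nats

Both sides equal 1.3209 nats. ✓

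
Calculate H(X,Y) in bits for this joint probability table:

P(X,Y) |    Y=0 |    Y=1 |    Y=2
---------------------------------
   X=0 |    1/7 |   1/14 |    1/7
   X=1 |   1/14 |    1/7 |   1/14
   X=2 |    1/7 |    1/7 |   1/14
3.0931 bits

Joint entropy is H(X,Y) = -Σ_{x,y} p(x,y) log p(x,y).

Summing over all non-zero entries:
H(X,Y) = -[1/7·log_2(1/7) + 1/14·log_2(1/14) + 1/7·log_2(1/7) + 1/14·log_2(1/14) + 1/7·log_2(1/7) + 1/14·log_2(1/14) + 1/7·log_2(1/7) + 1/7·log_2(1/7) + 1/14·log_2(1/14)]
H(X,Y) = 3.0931 bits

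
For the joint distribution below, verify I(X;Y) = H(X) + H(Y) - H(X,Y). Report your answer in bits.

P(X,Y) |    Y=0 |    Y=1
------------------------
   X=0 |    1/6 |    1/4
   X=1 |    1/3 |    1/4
I(X;Y) = 0.0207 bits

Mutual information has multiple equivalent forms:
- I(X;Y) = H(X) - H(X|Y)
- I(X;Y) = H(Y) - H(Y|X)
- I(X;Y) = H(X) + H(Y) - H(X,Y)

Computing all quantities:
H(X) = 0.9799, H(Y) = 1.0000, H(X,Y) = 1.9591
H(X|Y) = 0.9591, H(Y|X) = 0.9793

Verification:
H(X) - H(X|Y) = 0.9799 - 0.9591 = 0.0207
H(Y) - H(Y|X) = 1.0000 - 0.9793 = 0.0207
H(X) + H(Y) - H(X,Y) = 0.9799 + 1.0000 - 1.9591 = 0.0207

All forms give I(X;Y) = 0.0207 bits. ✓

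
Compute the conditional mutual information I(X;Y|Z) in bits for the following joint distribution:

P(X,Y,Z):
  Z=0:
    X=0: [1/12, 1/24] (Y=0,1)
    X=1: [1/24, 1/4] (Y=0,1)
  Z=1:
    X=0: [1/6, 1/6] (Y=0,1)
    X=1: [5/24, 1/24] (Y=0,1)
0.1325 bits

Conditional mutual information: I(X;Y|Z) = H(X|Z) + H(Y|Z) - H(X,Y|Z)

H(Z) = 0.9799
H(X,Z) = 1.9218 → H(X|Z) = 0.9419
H(Y,Z) = 1.8956 → H(Y|Z) = 0.9157
H(X,Y,Z) = 2.7050 → H(X,Y|Z) = 1.7251

I(X;Y|Z) = 0.9419 + 0.9157 - 1.7251 = 0.1325 bits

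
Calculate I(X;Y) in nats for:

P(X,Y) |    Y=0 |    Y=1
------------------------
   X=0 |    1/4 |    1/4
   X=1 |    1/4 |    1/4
0.0000 nats

Mutual information: I(X;Y) = H(X) + H(Y) - H(X,Y)

Marginals:
P(X) = (1/2, 1/2), H(X) = 0.6931 nats
P(Y) = (1/2, 1/2), H(Y) = 0.6931 nats

Joint entropy: H(X,Y) = 1.3863 nats

I(X;Y) = 0.6931 + 0.6931 - 1.3863 = 0.0000 nats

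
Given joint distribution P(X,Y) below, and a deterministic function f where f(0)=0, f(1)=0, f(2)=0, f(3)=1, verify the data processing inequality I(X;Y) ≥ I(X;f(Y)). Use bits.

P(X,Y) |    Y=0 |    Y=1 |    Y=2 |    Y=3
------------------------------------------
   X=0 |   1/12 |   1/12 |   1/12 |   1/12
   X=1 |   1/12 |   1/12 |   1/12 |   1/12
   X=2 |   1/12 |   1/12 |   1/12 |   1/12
I(X;Y) = 0.0000, I(X;f(Y)) = 0.0000, inequality holds: 0.0000 ≥ 0.0000

Data Processing Inequality: For any Markov chain X → Y → Z, we have I(X;Y) ≥ I(X;Z).

Here Z = f(Y) is a deterministic function of Y, forming X → Y → Z.

Original I(X;Y) = 0.0000 bits

After applying f:
P(X,Z) where Z=f(Y):
- P(X,Z=0) = P(X,Y=0) + P(X,Y=1) + P(X,Y=2)
- P(X,Z=1) = P(X,Y=3)

I(X;Z) = I(X;f(Y)) = 0.0000 bits

Verification: 0.0000 ≥ 0.0000 ✓

Information cannot be created by processing; the function f can only lose information about X.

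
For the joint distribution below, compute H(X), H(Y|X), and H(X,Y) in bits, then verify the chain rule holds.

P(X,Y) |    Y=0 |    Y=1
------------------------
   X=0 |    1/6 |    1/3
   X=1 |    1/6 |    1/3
H(X,Y) = 1.9183, H(X) = 1.0000, H(Y|X) = 0.9183 (all in bits)

Chain rule: H(X,Y) = H(X) + H(Y|X)

Left side — joint entropy directly:
H(X,Y) = -Σ p(x,y) log p(x,y) = 1.9183 bits

Right side — compute H(Y|X) from the conditional distributions:
P(X) = (1/2, 1/2), so H(X) = 1.0000 bits
H(Y|X) = Σ_x P(X=x) · H(Y|X=x):
  P(Y|X=0) = (1/3, 2/3), H(Y|X=0) = 0.9183, weight P(X=0) = 1/2
  P(Y|X=1) = (1/3, 2/3), H(Y|X=1) = 0.9183, weight P(X=1) = 1/2
H(Y|X) = 0.9183 bits

H(X) + H(Y|X) = 1.0000 + 0.9183 = 1.9183 bits

Both sides equal 1.9183 bits. ✓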